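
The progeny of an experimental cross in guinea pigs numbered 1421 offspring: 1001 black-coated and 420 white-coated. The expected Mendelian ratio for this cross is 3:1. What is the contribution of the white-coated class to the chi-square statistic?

11.802

Total ratio parts = 4. Expected numbers out of 1421:
  black-coated: 1421 × 3/4 = 1065.75
  white-coated: 1421 × 1/4 = 355.25
Contribution of white-coated: (420 − 355.25)² / 355.25 = 11.8017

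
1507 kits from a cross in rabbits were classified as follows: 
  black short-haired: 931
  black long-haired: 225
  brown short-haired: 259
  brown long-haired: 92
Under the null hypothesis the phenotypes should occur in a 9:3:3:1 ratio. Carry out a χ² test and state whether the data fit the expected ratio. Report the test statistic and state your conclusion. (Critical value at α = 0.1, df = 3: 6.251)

The 9:3:3:1 ratio has 16 parts, so with N = 1507 the expected counts are:
  black short-haired: 1507 × 9/16 = 847.6875
  black long-haired: 1507 × 3/16 = 282.5625
  brown short-haired: 1507 × 3/16 = 282.5625
  brown long-haired: 1507 × 1/16 = 94.1875
χ² = Σ (O − E)² / E
  black short-haired: (931 − 847.6875)² / 847.6875 = 8.1881
  black long-haired: (225 − 282.5625)² / 282.5625 = 11.7264
  brown short-haired: (259 − 282.5625)² / 282.5625 = 1.9648
  brown long-haired: (92 − 94.1875)² / 94.1875 = 0.0508
χ² = 8.1881 + 11.7264 + 1.9648 + 0.0508 = 21.9301 ≈ 21.930
Degrees of freedom = 4 − 1 = 3; critical value at α = 0.1 is 6.251.
Since 21.930 > 6.251, we reject the null hypothesis — the data do not fit the 9:3:3:1 ratio.

21.930; not consistent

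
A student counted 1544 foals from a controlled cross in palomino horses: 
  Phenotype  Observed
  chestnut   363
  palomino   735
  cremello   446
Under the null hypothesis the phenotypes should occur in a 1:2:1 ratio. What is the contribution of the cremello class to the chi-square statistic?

9.326

Expected counts for N = 1544 under a 1:2:1 ratio (total parts = 4):
  chestnut: 1544 × 1/4 = 386
  palomino: 1544 × 2/4 = 772
  cremello: 1544 × 1/4 = 386
Contribution of cremello: (446 − 386)² / 386 = 9.3264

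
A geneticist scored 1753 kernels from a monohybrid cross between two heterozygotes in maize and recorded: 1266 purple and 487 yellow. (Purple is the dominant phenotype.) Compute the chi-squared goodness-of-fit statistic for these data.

For a monohybrid cross between heterozygotes with complete dominance, the expected phenotypic ratio is 3:1.
Under the 3:1 hypothesis (Σ ratio = 4, N = 1753):
  purple: 1753 × 3/4 = 1314.75
  yellow: 1753 × 1/4 = 438.25
χ² = Σ (O − E)² / E
  purple: (1266 − 1314.75)² / 1314.75 = 1.8076
  yellow: (487 − 438.25)² / 438.25 = 5.4228
χ² = 1.8076 + 5.4228 = 7.2304 ≈ 7.230

7.230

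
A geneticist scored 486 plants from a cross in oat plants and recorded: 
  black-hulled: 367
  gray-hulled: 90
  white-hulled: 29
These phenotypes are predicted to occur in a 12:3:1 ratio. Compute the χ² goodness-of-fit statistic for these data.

The 12:3:1 ratio has 16 parts, so with N = 486 the expected counts are:
  black-hulled: 486 × 12/16 = 364.5
  gray-hulled: 486 × 3/16 = 91.125
  white-hulled: 486 × 1/16 = 30.375
χ² = Σ (O − E)² / E
  black-hulled: (367 − 364.5)² / 364.5 = 0.0171
  gray-hulled: (90 − 91.125)² / 91.125 = 0.0139
  white-hulled: (29 − 30.375)² / 30.375 = 0.0622
χ² = 0.0171 + 0.0139 + 0.0622 = 0.0932 ≈ 0.093

0.093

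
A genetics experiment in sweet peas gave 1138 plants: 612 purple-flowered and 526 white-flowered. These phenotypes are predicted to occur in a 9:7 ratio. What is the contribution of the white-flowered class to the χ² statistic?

1.589

The 9:7 ratio has 16 parts, so with N = 1138 the expected counts are:
  purple-flowered: 1138 × 9/16 = 640.125
  white-flowered: 1138 × 7/16 = 497.875
Contribution of white-flowered: (526 − 497.875)² / 497.875 = 1.5888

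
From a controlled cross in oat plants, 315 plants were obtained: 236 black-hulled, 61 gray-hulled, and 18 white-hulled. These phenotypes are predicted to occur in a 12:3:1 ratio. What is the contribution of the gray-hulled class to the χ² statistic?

0.064

The 12:3:1 ratio has 16 parts, so with N = 315 the expected counts are:
  black-hulled: 315 × 12/16 = 236.25
  gray-hulled: 315 × 3/16 = 59.0625
  white-hulled: 315 × 1/16 = 19.6875
Contribution of gray-hulled: (61 − 59.0625)² / 59.0625 = 0.0636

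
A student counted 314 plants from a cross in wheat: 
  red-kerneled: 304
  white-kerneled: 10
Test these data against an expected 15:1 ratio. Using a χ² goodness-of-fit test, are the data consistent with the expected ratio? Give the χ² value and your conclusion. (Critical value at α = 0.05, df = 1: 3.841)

5.035; not consistent

The 15:1 ratio has 16 parts, so with N = 314 the expected counts are:
  red-kerneled: 314 × 15/16 = 294.375
  white-kerneled: 314 × 1/16 = 19.625
χ² = Σ (O − E)² / E
  red-kerneled: (304 − 294.375)² / 294.375 = 0.3147
  white-kerneled: (10 − 19.625)² / 19.625 = 4.7205
χ² = 0.3147 + 4.7205 = 5.0352 ≈ 5.035
Degrees of freedom = 2 − 1 = 1; critical value at α = 0.05 is 3.841.
Since 5.035 > 3.841, we reject the null hypothesis — the data do not fit the 15:1 ratio.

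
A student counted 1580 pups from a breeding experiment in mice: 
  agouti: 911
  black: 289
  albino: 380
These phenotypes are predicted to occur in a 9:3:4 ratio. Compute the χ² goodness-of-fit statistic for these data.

1.304

Under the 9:3:4 hypothesis (Σ ratio = 16, N = 1580):
  agouti: 1580 × 9/16 = 888.75
  black: 1580 × 3/16 = 296.25
  albino: 1580 × 4/16 = 395
χ² = Σ (O − E)² / E
  agouti: (911 − 888.75)² / 888.75 = 0.5570
  black: (289 − 296.25)² / 296.25 = 0.1774
  albino: (380 − 395)² / 395 = 0.5696
χ² = 0.5570 + 0.1774 + 0.5696 = 1.304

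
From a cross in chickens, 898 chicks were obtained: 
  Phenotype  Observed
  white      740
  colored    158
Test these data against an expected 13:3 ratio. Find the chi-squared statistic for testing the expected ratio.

Under the 13:3 hypothesis (Σ ratio = 16, N = 898):
  white: 898 × 13/16 = 729.625
  colored: 898 × 3/16 = 168.375
χ² = Σ (O − E)² / E
  white: (740 − 729.625)² / 729.625 = 0.1475
  colored: (158 − 168.375)² / 168.375 = 0.6393
χ² = 0.1475 + 0.6393 = 0.7868 ≈ 0.787

0.787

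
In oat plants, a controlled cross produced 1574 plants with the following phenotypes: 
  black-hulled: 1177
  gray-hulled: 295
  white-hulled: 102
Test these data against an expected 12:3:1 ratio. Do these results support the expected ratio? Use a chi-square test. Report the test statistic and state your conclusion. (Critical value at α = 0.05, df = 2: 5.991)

Expected counts for N = 1574 under a 12:3:1 ratio (total parts = 16):
  black-hulled: 1574 × 12/16 = 1180.5
  gray-hulled: 1574 × 3/16 = 295.125
  white-hulled: 1574 × 1/16 = 98.375
χ² = Σ (O − E)² / E
  black-hulled: (1177 − 1180.5)² / 1180.5 = 0.0104
  gray-hulled: (295 − 295.125)² / 295.125 = 0.0001
  white-hulled: (102 − 98.375)² / 98.375 = 0.1336
χ² = 0.0104 + 0.0001 + 0.1336 = 0.1441 ≈ 0.144
Degrees of freedom = 3 − 1 = 2; critical value at α = 0.05 is 5.991.
Since 0.144 < 5.991, we fail to reject the null hypothesis — the data are consistent with the 12:3:1 ratio.

0.144; consistent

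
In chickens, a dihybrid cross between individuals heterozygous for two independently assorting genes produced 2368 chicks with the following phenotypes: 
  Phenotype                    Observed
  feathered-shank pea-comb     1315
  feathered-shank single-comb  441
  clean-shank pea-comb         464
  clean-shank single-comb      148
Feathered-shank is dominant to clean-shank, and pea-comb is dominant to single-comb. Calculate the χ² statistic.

1.138

A dihybrid F₂ with independent assortment and complete dominance at both loci gives a 9:3:3:1 phenotypic ratio.
Total ratio parts = 16. Expected numbers out of 2368:
  feathered-shank pea-comb: 2368 × 9/16 = 1332
  feathered-shank single-comb: 2368 × 3/16 = 444
  clean-shank pea-comb: 2368 × 3/16 = 444
  clean-shank single-comb: 2368 × 1/16 = 148
χ² = Σ (O − E)² / E
  feathered-shank pea-comb: (1315 − 1332)² / 1332 = 0.2170
  feathered-shank single-comb: (441 − 444)² / 444 = 0.0203
  clean-shank pea-comb: (464 − 444)² / 444 = 0.9009
  clean-shank single-comb: (148 − 148)² / 148 = 0.0000
χ² = 0.2170 + 0.0203 + 0.9009 + 0.0000 = 1.1382 ≈ 1.138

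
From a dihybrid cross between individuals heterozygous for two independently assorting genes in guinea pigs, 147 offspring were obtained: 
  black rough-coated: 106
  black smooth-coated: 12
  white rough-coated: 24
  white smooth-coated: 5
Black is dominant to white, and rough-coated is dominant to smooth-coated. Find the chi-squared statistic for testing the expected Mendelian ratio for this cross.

17.729

A dihybrid F₂ with independent assortment and complete dominance at both loci gives a 9:3:3:1 phenotypic ratio.
Under the 9:3:3:1 hypothesis (Σ ratio = 16, N = 147):
  black rough-coated: 147 × 9/16 = 82.6875
  black smooth-coated: 147 × 3/16 = 27.5625
  white rough-coated: 147 × 3/16 = 27.5625
  white smooth-coated: 147 × 1/16 = 9.1875
χ² = Σ (O − E)² / E
  black rough-coated: (106 − 82.6875)² / 82.6875 = 6.5726
  black smooth-coated: (12 − 27.5625)² / 27.5625 = 8.7870
  white rough-coated: (24 − 27.5625)² / 27.5625 = 0.4605
  white smooth-coated: (5 − 9.1875)² / 9.1875 = 1.9086
χ² = 6.5726 + 8.7870 + 0.4605 + 1.9086 = 17.7287 ≈ 17.729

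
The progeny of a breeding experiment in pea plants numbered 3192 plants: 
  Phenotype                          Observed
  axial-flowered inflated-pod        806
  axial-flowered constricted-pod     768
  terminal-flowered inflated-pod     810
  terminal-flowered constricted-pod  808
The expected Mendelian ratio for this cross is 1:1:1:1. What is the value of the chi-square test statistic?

Under the 1:1:1:1 hypothesis (Σ ratio = 4, N = 3192):
  axial-flowered inflated-pod: 3192 × 1/4 = 798
  axial-flowered constricted-pod: 3192 × 1/4 = 798
  terminal-flowered inflated-pod: 3192 × 1/4 = 798
  terminal-flowered constricted-pod: 3192 × 1/4 = 798
χ² = Σ (O − E)² / E
  axial-flowered inflated-pod: (806 − 798)² / 798 = 0.0802
  axial-flowered constricted-pod: (768 − 798)² / 798 = 1.1278
  terminal-flowered inflated-pod: (810 − 798)² / 798 = 0.1805
  terminal-flowered constricted-pod: (808 − 798)² / 798 = 0.1253
χ² = 0.0802 + 1.1278 + 0.1805 + 0.1253 = 1.5138 ≈ 1.514

1.514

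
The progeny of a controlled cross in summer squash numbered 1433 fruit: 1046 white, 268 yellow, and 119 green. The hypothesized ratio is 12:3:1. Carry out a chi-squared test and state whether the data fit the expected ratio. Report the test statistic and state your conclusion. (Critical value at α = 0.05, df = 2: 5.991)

Expected counts for N = 1433 under a 12:3:1 ratio (total parts = 16):
  white: 1433 × 12/16 = 1074.75
  yellow: 1433 × 3/16 = 268.6875
  green: 1433 × 1/16 = 89.5625
χ² = Σ (O − E)² / E
  white: (1046 − 1074.75)² / 1074.75 = 0.7691
  yellow: (268 − 268.6875)² / 268.6875 = 0.0018
  green: (119 − 89.5625)² / 89.5625 = 9.6755
χ² = 0.7691 + 0.0018 + 9.6755 = 10.4464 ≈ 10.446
Degrees of freedom = 3 − 1 = 2; critical value at α = 0.05 is 5.991.
Since 10.446 > 5.991, we reject the null hypothesis — the data do not fit the 12:3:1 ratio.

10.446; not consistent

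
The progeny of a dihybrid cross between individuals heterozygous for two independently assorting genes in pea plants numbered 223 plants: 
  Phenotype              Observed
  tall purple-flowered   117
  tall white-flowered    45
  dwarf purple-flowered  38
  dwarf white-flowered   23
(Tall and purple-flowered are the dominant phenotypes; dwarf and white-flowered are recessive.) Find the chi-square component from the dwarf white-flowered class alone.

5.893

A dihybrid F₂ with independent assortment and complete dominance at both loci gives a 9:3:3:1 phenotypic ratio.
Under the 9:3:3:1 hypothesis (Σ ratio = 16, N = 223):
  tall purple-flowered: 223 × 9/16 = 125.4375
  tall white-flowered: 223 × 3/16 = 41.8125
  dwarf purple-flowered: 223 × 3/16 = 41.8125
  dwarf white-flowered: 223 × 1/16 = 13.9375
Contribution of dwarf white-flowered: (23 − 13.9375)² / 13.9375 = 5.8927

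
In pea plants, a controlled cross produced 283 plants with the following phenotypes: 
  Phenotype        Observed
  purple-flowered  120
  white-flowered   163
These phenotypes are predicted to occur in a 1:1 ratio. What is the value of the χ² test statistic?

Expected counts for N = 283 under a 1:1 ratio (total parts = 2):
  purple-flowered: 283 × 1/2 = 141.5
  white-flowered: 283 × 1/2 = 141.5
χ² = Σ (O − E)² / E
  purple-flowered: (120 − 141.5)² / 141.5 = 3.2668
  white-flowered: (163 − 141.5)² / 141.5 = 3.2668
χ² = 3.2668 + 3.2668 = 6.5336 ≈ 6.534

6.534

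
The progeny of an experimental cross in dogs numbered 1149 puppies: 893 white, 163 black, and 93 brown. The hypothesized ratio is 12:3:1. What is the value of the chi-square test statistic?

20.148

Expected counts for N = 1149 under a 12:3:1 ratio (total parts = 16):
  white: 1149 × 12/16 = 861.75
  black: 1149 × 3/16 = 215.4375
  brown: 1149 × 1/16 = 71.8125
χ² = Σ (O − E)² / E
  white: (893 − 861.75)² / 861.75 = 1.1332
  black: (163 − 215.4375)² / 215.4375 = 12.7633
  brown: (93 − 71.8125)² / 71.8125 = 6.2511
χ² = 1.1332 + 12.7633 + 6.2511 = 20.1476 ≈ 20.148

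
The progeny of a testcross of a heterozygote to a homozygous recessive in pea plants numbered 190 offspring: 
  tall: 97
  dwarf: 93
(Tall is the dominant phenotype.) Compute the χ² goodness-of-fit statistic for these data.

A testcross of a heterozygote (Aa × aa) gives a 1:1 phenotypic ratio.
The 1:1 ratio has 2 parts, so with N = 190 the expected counts are:
  tall: 190 × 1/2 = 95
  dwarf: 190 × 1/2 = 95
χ² = Σ (O − E)² / E
  tall: (97 − 95)² / 95 = 0.0421
  dwarf: (93 − 95)² / 95 = 0.0421
χ² = 0.0421 + 0.0421 = 0.0842 ≈ 0.084

0.084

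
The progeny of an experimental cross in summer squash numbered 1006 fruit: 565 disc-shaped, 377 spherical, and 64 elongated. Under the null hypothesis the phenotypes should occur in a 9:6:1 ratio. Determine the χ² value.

The 9:6:1 ratio has 16 parts, so with N = 1006 the expected counts are:
  disc-shaped: 1006 × 9/16 = 565.875
  spherical: 1006 × 6/16 = 377.25
  elongated: 1006 × 1/16 = 62.875
χ² = Σ (O − E)² / E
  disc-shaped: (565 − 565.875)² / 565.875 = 0.0014
  spherical: (377 − 377.25)² / 377.25 = 0.0002
  elongated: (64 − 62.875)² / 62.875 = 0.0201
χ² = 0.0014 + 0.0002 + 0.0201 = 0.0217 ≈ 0.022

0.022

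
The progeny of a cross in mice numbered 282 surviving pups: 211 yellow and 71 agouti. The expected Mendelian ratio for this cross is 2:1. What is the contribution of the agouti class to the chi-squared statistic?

Expected counts for N = 282 under a 2:1 ratio (total parts = 3):
  yellow: 282 × 2/3 = 188
  agouti: 282 × 1/3 = 94
Contribution of agouti: (71 − 94)² / 94 = 5.6277

5.628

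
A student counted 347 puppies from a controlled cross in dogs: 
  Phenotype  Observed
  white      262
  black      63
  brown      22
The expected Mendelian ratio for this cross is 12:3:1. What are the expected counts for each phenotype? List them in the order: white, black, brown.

Under the 12:3:1 hypothesis (Σ ratio = 16, N = 347):
  white: 347 × 12/16 = 260.25
  black: 347 × 3/16 = 65.0625
  brown: 347 × 1/16 = 21.6875

260.25, 65.0625, 21.6875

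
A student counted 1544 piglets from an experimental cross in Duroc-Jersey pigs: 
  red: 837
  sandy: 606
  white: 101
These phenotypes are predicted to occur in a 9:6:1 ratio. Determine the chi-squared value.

2.611

The 9:6:1 ratio has 16 parts, so with N = 1544 the expected counts are:
  red: 1544 × 9/16 = 868.5
  sandy: 1544 × 6/16 = 579
  white: 1544 × 1/16 = 96.5
χ² = Σ (O − E)² / E
  red: (837 − 868.5)² / 868.5 = 1.1425
  sandy: (606 − 579)² / 579 = 1.2591
  white: (101 − 96.5)² / 96.5 = 0.2098
χ² = 1.1425 + 1.2591 + 0.2098 = 2.6114 ≈ 2.611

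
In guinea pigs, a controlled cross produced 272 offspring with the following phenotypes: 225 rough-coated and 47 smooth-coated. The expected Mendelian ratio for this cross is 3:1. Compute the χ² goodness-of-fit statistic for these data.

8.647

Total ratio parts = 4. Expected numbers out of 272:
  rough-coated: 272 × 3/4 = 204
  smooth-coated: 272 × 1/4 = 68
χ² = Σ (O − E)² / E
  rough-coated: (225 − 204)² / 204 = 2.1618
  smooth-coated: (47 − 68)² / 68 = 6.4853
χ² = 2.1618 + 6.4853 = 8.6471 ≈ 8.647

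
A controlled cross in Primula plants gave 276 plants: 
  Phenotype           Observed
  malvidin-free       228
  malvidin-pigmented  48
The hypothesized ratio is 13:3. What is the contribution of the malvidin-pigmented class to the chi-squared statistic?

0.272

The 13:3 ratio has 16 parts, so with N = 276 the expected counts are:
  malvidin-free: 276 × 13/16 = 224.25
  malvidin-pigmented: 276 × 3/16 = 51.75
Contribution of malvidin-pigmented: (48 − 51.75)² / 51.75 = 0.2717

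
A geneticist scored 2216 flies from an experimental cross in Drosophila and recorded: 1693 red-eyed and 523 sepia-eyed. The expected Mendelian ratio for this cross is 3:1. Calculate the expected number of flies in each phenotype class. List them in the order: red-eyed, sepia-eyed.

Under the 3:1 hypothesis (Σ ratio = 4, N = 2216):
  red-eyed: 2216 × 3/4 = 1662
  sepia-eyed: 2216 × 1/4 = 554

1662, 554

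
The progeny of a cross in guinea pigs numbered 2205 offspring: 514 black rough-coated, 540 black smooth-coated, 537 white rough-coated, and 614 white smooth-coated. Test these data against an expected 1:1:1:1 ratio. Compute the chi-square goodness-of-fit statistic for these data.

10.258

The 1:1:1:1 ratio has 4 parts, so with N = 2205 the expected counts are:
  black rough-coated: 2205 × 1/4 = 551.25
  black smooth-coated: 2205 × 1/4 = 551.25
  white rough-coated: 2205 × 1/4 = 551.25
  white smooth-coated: 2205 × 1/4 = 551.25
χ² = Σ (O − E)² / E
  black rough-coated: (514 − 551.25)² / 551.25 = 2.5171
  black smooth-coated: (540 − 551.25)² / 551.25 = 0.2296
  white rough-coated: (537 − 551.25)² / 551.25 = 0.3684
  white smooth-coated: (614 − 551.25)² / 551.25 = 7.1430
χ² = 2.5171 + 0.2296 + 0.3684 + 7.1430 = 10.2581 ≈ 10.258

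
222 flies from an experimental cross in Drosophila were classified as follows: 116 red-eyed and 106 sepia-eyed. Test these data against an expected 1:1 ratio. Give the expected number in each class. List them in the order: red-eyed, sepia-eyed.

Total ratio parts = 2. Expected numbers out of 222:
  red-eyed: 222 × 1/2 = 111
  sepia-eyed: 222 × 1/2 = 111

111, 111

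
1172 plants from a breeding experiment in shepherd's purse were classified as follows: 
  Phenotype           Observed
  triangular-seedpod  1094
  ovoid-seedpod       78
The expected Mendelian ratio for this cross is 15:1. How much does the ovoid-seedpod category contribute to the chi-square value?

0.308

The 15:1 ratio has 16 parts, so with N = 1172 the expected counts are:
  triangular-seedpod: 1172 × 15/16 = 1098.75
  ovoid-seedpod: 1172 × 1/16 = 73.25
Contribution of ovoid-seedpod: (78 − 73.25)² / 73.25 = 0.3080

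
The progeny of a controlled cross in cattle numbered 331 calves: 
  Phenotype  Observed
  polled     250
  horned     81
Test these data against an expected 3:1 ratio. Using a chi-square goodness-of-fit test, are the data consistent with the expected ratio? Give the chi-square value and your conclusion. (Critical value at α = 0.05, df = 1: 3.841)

The 3:1 ratio has 4 parts, so with N = 331 the expected counts are:
  polled: 331 × 3/4 = 248.25
  horned: 331 × 1/4 = 82.75
χ² = Σ (O − E)² / E
  polled: (250 − 248.25)² / 248.25 = 0.0123
  horned: (81 − 82.75)² / 82.75 = 0.0370
χ² = 0.0123 + 0.0370 = 0.0493 ≈ 0.049
Degrees of freedom = 2 − 1 = 1; critical value at α = 0.05 is 3.841.
Since 0.049 < 3.841, we fail to reject the null hypothesis — the data are consistent with the 3:1 ratio.

0.049; consistent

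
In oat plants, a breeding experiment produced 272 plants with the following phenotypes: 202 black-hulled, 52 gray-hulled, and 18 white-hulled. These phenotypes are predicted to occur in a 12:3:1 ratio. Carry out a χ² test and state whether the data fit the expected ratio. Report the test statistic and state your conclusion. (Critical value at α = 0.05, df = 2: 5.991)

The 12:3:1 ratio has 16 parts, so with N = 272 the expected counts are:
  black-hulled: 272 × 12/16 = 204
  gray-hulled: 272 × 3/16 = 51
  white-hulled: 272 × 1/16 = 17
χ² = Σ (O − E)² / E
  black-hulled: (202 − 204)² / 204 = 0.0196
  gray-hulled: (52 − 51)² / 51 = 0.0196
  white-hulled: (18 − 17)² / 17 = 0.0588
χ² = 0.0196 + 0.0196 + 0.0588 = 0.098
Degrees of freedom = 3 − 1 = 2; critical value at α = 0.05 is 5.991.
Since 0.098 < 5.991, we fail to reject the null hypothesis — the data are consistent with the 12:3:1 ratio.

0.098; consistent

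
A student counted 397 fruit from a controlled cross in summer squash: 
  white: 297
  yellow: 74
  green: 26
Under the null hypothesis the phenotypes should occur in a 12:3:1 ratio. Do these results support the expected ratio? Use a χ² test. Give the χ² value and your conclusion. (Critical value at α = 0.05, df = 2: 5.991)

Under the 12:3:1 hypothesis (Σ ratio = 16, N = 397):
  white: 397 × 12/16 = 297.75
  yellow: 397 × 3/16 = 74.4375
  green: 397 × 1/16 = 24.8125
χ² = Σ (O − E)² / E
  white: (297 − 297.75)² / 297.75 = 0.0019
  yellow: (74 − 74.4375)² / 74.4375 = 0.0026
  green: (26 − 24.8125)² / 24.8125 = 0.0568
χ² = 0.0019 + 0.0026 + 0.0568 = 0.0613 ≈ 0.061
Degrees of freedom = 3 − 1 = 2; critical value at α = 0.05 is 5.991.
Since 0.061 < 5.991, we fail to reject the null hypothesis — the data are consistent with the 12:3:1 ratio.

0.061; consistent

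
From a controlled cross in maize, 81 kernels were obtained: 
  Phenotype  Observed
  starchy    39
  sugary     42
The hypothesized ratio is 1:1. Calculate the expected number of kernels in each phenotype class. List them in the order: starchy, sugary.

The 1:1 ratio has 2 parts, so with N = 81 the expected counts are:
  starchy: 81 × 1/2 = 40.5
  sugary: 81 × 1/2 = 40.5

40.5, 40.5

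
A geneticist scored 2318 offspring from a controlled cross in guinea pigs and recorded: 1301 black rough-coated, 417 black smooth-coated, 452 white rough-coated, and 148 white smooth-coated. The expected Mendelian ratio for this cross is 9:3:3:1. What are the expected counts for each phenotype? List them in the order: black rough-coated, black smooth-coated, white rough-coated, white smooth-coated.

1303.875, 434.625, 434.625, 144.875

Under the 9:3:3:1 hypothesis (Σ ratio = 16, N = 2318):
  black rough-coated: 2318 × 9/16 = 1303.875
  black smooth-coated: 2318 × 3/16 = 434.625
  white rough-coated: 2318 × 3/16 = 434.625
  white smooth-coated: 2318 × 1/16 = 144.875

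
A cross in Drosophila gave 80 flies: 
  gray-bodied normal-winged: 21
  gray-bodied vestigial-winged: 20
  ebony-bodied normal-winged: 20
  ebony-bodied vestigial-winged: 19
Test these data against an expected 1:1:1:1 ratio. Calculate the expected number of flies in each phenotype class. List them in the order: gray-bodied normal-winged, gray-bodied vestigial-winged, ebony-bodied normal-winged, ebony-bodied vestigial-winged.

Under the 1:1:1:1 hypothesis (Σ ratio = 4, N = 80):
  gray-bodied normal-winged: 80 × 1/4 = 20
  gray-bodied vestigial-winged: 80 × 1/4 = 20
  ebony-bodied normal-winged: 80 × 1/4 = 20
  ebony-bodied vestigial-winged: 80 × 1/4 = 20

20, 20, 20, 20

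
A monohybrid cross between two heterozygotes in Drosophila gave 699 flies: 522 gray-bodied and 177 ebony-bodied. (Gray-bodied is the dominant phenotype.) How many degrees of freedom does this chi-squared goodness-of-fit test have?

1

For a monohybrid cross between heterozygotes with complete dominance, the expected phenotypic ratio is 3:1.
A goodness-of-fit test with 2 phenotype classes has df = 2 − 1 = 1.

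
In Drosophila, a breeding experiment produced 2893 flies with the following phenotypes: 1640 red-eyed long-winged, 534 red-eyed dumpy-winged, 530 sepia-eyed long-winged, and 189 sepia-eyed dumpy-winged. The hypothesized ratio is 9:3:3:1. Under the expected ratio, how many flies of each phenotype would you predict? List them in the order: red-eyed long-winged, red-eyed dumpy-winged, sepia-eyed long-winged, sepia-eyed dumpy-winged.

1627.3125, 542.4375, 542.4375, 180.8125

Under the 9:3:3:1 hypothesis (Σ ratio = 16, N = 2893):
  red-eyed long-winged: 2893 × 9/16 = 1627.3125
  red-eyed dumpy-winged: 2893 × 3/16 = 542.4375
  sepia-eyed long-winged: 2893 × 3/16 = 542.4375
  sepia-eyed dumpy-winged: 2893 × 1/16 = 180.8125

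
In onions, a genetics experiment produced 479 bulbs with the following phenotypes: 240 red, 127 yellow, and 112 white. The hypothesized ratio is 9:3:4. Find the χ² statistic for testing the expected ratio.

Under the 9:3:4 hypothesis (Σ ratio = 16, N = 479):
  red: 479 × 9/16 = 269.4375
  yellow: 479 × 3/16 = 89.8125
  white: 479 × 4/16 = 119.75
χ² = Σ (O − E)² / E
  red: (240 − 269.4375)² / 269.4375 = 3.2162
  yellow: (127 − 89.8125)² / 89.8125 = 15.3977
  white: (112 − 119.75)² / 119.75 = 0.5016
χ² = 3.2162 + 15.3977 + 0.5016 = 19.1155 ≈ 19.116

19.116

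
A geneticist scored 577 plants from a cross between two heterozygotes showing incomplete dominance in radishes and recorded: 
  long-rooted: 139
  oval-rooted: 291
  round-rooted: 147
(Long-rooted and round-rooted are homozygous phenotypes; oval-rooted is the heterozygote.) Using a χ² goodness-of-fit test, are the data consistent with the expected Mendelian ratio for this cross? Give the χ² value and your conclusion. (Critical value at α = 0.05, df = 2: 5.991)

With incomplete dominance, a heterozygote × heterozygote cross gives a 1:2:1 phenotypic ratio.
Expected counts for N = 577 under a 1:2:1 ratio (total parts = 4):
  long-rooted: 577 × 1/4 = 144.25
  oval-rooted: 577 × 2/4 = 288.5
  round-rooted: 577 × 1/4 = 144.25
χ² = Σ (O − E)² / E
  long-rooted: (139 − 144.25)² / 144.25 = 0.1911
  oval-rooted: (291 − 288.5)² / 288.5 = 0.0217
  round-rooted: (147 − 144.25)² / 144.25 = 0.0524
χ² = 0.1911 + 0.0217 + 0.0524 = 0.2652 ≈ 0.265
Degrees of freedom = 3 − 1 = 2; critical value at α = 0.05 is 5.991.
Since 0.265 < 5.991, we fail to reject the null hypothesis — the data are consistent with the 1:2:1 ratio.

0.265; consistent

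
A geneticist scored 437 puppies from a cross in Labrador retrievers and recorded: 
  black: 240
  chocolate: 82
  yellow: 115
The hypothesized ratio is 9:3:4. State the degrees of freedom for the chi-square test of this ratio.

A goodness-of-fit test with 3 phenotype classes has df = 3 − 1 = 2.

2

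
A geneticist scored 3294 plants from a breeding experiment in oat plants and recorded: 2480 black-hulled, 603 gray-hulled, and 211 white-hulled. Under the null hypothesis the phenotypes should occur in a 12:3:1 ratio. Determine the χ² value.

Expected counts for N = 3294 under a 12:3:1 ratio (total parts = 16):
  black-hulled: 3294 × 12/16 = 2470.5
  gray-hulled: 3294 × 3/16 = 617.625
  white-hulled: 3294 × 1/16 = 205.875
χ² = Σ (O − E)² / E
  black-hulled: (2480 − 2470.5)² / 2470.5 = 0.0365
  gray-hulled: (603 − 617.625)² / 617.625 = 0.3463
  white-hulled: (211 − 205.875)² / 205.875 = 0.1276
χ² = 0.0365 + 0.3463 + 0.1276 = 0.5104 ≈ 0.510

0.510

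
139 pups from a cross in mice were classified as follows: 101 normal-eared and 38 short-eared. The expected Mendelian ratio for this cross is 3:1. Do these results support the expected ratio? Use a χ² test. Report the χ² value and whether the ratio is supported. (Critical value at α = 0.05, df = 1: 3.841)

Total ratio parts = 4. Expected numbers out of 139:
  normal-eared: 139 × 3/4 = 104.25
  short-eared: 139 × 1/4 = 34.75
χ² = Σ (O − E)² / E
  normal-eared: (101 − 104.25)² / 104.25 = 0.1013
  short-eared: (38 − 34.75)² / 34.75 = 0.3040
χ² = 0.1013 + 0.3040 = 0.4053 ≈ 0.405
Degrees of freedom = 2 − 1 = 1; critical value at α = 0.05 is 3.841.
Since 0.405 < 3.841, we fail to reject the null hypothesis — the data are consistent with the 3:1 ratio.

0.405; consistent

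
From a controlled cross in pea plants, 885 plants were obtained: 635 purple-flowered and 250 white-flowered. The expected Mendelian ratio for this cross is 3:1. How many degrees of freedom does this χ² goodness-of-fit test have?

A goodness-of-fit test with 2 phenotype classes has df = 2 − 1 = 1.

1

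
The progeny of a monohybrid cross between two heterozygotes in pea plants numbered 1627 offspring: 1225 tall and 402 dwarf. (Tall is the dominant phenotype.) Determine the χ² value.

0.074

For a monohybrid cross between heterozygotes with complete dominance, the expected phenotypic ratio is 3:1.
The 3:1 ratio has 4 parts, so with N = 1627 the expected counts are:
  tall: 1627 × 3/4 = 1220.25
  dwarf: 1627 × 1/4 = 406.75
χ² = Σ (O − E)² / E
  tall: (1225 − 1220.25)² / 1220.25 = 0.0185
  dwarf: (402 − 406.75)² / 406.75 = 0.0555
χ² = 0.0185 + 0.0555 = 0.074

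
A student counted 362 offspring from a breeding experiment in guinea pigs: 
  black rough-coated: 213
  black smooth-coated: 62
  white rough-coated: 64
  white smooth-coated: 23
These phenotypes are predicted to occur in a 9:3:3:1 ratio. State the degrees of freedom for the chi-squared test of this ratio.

3

A goodness-of-fit test with 4 phenotype classes has df = 4 − 1 = 3.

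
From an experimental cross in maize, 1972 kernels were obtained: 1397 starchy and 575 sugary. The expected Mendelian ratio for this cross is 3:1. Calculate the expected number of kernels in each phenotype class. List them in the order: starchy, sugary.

1479, 493

Expected counts for N = 1972 under a 3:1 ratio (total parts = 4):
  starchy: 1972 × 3/4 = 1479
  sugary: 1972 × 1/4 = 493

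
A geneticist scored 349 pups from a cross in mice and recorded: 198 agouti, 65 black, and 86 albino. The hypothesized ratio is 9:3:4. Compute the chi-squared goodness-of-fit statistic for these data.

Under the 9:3:4 hypothesis (Σ ratio = 16, N = 349):
  agouti: 349 × 9/16 = 196.3125
  black: 349 × 3/16 = 65.4375
  albino: 349 × 4/16 = 87.25
χ² = Σ (O − E)² / E
  agouti: (198 − 196.3125)² / 196.3125 = 0.0145
  black: (65 − 65.4375)² / 65.4375 = 0.0029
  albino: (86 − 87.25)² / 87.25 = 0.0179
χ² = 0.0145 + 0.0029 + 0.0179 = 0.0353 ≈ 0.035

0.035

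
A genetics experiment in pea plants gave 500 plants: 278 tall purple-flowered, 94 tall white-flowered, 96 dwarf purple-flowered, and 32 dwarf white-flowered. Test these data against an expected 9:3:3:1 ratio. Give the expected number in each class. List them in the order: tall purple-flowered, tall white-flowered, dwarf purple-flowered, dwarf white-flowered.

The 9:3:3:1 ratio has 16 parts, so with N = 500 the expected counts are:
  tall purple-flowered: 500 × 9/16 = 281.25
  tall white-flowered: 500 × 3/16 = 93.75
  dwarf purple-flowered: 500 × 3/16 = 93.75
  dwarf white-flowered: 500 × 1/16 = 31.25

281.25, 93.75, 93.75, 31.25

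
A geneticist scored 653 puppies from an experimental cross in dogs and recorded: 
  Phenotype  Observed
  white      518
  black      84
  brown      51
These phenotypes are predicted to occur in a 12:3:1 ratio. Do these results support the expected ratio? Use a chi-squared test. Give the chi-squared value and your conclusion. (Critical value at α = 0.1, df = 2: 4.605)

16.239; not consistent

The 12:3:1 ratio has 16 parts, so with N = 653 the expected counts are:
  white: 653 × 12/16 = 489.75
  black: 653 × 3/16 = 122.4375
  brown: 653 × 1/16 = 40.8125
χ² = Σ (O − E)² / E
  white: (518 − 489.75)² / 489.75 = 1.6295
  black: (84 − 122.4375)² / 122.4375 = 12.0669
  brown: (51 − 40.8125)² / 40.8125 = 2.5430
χ² = 1.6295 + 12.0669 + 2.5430 = 16.2394 ≈ 16.239
Degrees of freedom = 3 − 1 = 2; critical value at α = 0.1 is 4.605.
Since 16.239 > 4.605, we reject the null hypothesis — the data do not fit the 12:3:1 ratio.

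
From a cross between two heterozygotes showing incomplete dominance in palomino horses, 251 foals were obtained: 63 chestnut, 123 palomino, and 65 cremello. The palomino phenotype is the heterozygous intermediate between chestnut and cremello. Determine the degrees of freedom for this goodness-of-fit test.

2

With incomplete dominance, a heterozygote × heterozygote cross gives a 1:2:1 phenotypic ratio.
A goodness-of-fit test with 3 phenotype classes has df = 3 − 1 = 2.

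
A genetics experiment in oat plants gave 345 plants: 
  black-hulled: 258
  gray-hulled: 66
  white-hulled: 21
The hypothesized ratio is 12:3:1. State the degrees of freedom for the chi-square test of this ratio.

A goodness-of-fit test with 3 phenotype classes has df = 3 − 1 = 2.

2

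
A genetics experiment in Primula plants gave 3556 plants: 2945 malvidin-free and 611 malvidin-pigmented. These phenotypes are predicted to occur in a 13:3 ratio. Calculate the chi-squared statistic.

Under the 13:3 hypothesis (Σ ratio = 16, N = 3556):
  malvidin-free: 3556 × 13/16 = 2889.25
  malvidin-pigmented: 3556 × 3/16 = 666.75
χ² = Σ (O − E)² / E
  malvidin-free: (2945 − 2889.25)² / 2889.25 = 1.0757
  malvidin-pigmented: (611 − 666.75)² / 666.75 = 4.6615
χ² = 1.0757 + 4.6615 = 5.7372 ≈ 5.737

5.737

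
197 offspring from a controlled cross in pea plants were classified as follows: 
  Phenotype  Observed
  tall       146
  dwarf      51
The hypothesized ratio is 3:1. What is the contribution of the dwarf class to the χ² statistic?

0.062

Expected counts for N = 197 under a 3:1 ratio (total parts = 4):
  tall: 197 × 3/4 = 147.75
  dwarf: 197 × 1/4 = 49.25
Contribution of dwarf: (51 − 49.25)² / 49.25 = 0.0622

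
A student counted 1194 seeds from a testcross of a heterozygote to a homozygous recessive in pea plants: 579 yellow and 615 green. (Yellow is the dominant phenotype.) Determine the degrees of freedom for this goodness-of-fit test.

1

A testcross of a heterozygote (Aa × aa) gives a 1:1 phenotypic ratio.
A goodness-of-fit test with 2 phenotype classes has df = 2 − 1 = 1.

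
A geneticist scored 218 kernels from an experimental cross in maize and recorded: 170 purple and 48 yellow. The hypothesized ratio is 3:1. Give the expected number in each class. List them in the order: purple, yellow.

163.5, 54.5

Expected counts for N = 218 under a 3:1 ratio (total parts = 4):
  purple: 218 × 3/4 = 163.5
  yellow: 218 × 1/4 = 54.5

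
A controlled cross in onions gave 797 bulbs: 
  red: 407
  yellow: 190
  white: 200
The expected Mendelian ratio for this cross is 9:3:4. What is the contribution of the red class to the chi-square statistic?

3.807

Under the 9:3:4 hypothesis (Σ ratio = 16, N = 797):
  red: 797 × 9/16 = 448.3125
  yellow: 797 × 3/16 = 149.4375
  white: 797 × 4/16 = 199.25
Contribution of red: (407 − 448.3125)² / 448.3125 = 3.8070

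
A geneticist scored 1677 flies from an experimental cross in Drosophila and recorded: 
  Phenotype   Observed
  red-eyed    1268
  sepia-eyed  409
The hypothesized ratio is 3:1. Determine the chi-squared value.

0.334

Total ratio parts = 4. Expected numbers out of 1677:
  red-eyed: 1677 × 3/4 = 1257.75
  sepia-eyed: 1677 × 1/4 = 419.25
χ² = Σ (O − E)² / E
  red-eyed: (1268 − 1257.75)² / 1257.75 = 0.0835
  sepia-eyed: (409 − 419.25)² / 419.25 = 0.2506
χ² = 0.0835 + 0.2506 = 0.3341 ≈ 0.334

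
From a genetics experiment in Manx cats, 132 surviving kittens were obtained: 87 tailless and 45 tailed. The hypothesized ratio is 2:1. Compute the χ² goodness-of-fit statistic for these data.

Total ratio parts = 3. Expected numbers out of 132:
  tailless: 132 × 2/3 = 88
  tailed: 132 × 1/3 = 44
χ² = Σ (O − E)² / E
  tailless: (87 − 88)² / 88 = 0.0114
  tailed: (45 − 44)² / 44 = 0.0227
χ² = 0.0114 + 0.0227 = 0.0341 ≈ 0.034

0.034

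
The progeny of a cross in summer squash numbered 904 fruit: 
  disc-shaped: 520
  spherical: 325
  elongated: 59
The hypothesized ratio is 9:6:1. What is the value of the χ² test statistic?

0.949

Total ratio parts = 16. Expected numbers out of 904:
  disc-shaped: 904 × 9/16 = 508.5
  spherical: 904 × 6/16 = 339
  elongated: 904 × 1/16 = 56.5
χ² = Σ (O − E)² / E
  disc-shaped: (520 − 508.5)² / 508.5 = 0.2601
  spherical: (325 − 339)² / 339 = 0.5782
  elongated: (59 − 56.5)² / 56.5 = 0.1106
χ² = 0.2601 + 0.5782 + 0.1106 = 0.9489 ≈ 0.949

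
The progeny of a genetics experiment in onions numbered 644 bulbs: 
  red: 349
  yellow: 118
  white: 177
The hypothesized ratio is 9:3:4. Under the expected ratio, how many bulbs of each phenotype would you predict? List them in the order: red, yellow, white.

362.25, 120.75, 161

Total ratio parts = 16. Expected numbers out of 644:
  red: 644 × 9/16 = 362.25
  yellow: 644 × 3/16 = 120.75
  white: 644 × 4/16 = 161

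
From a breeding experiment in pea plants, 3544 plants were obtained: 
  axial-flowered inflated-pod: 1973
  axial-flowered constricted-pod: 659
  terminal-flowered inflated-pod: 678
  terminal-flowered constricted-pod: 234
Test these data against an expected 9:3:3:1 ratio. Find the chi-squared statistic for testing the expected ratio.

The 9:3:3:1 ratio has 16 parts, so with N = 3544 the expected counts are:
  axial-flowered inflated-pod: 3544 × 9/16 = 1993.5
  axial-flowered constricted-pod: 3544 × 3/16 = 664.5
  terminal-flowered inflated-pod: 3544 × 3/16 = 664.5
  terminal-flowered constricted-pod: 3544 × 1/16 = 221.5
χ² = Σ (O − E)² / E
  axial-flowered inflated-pod: (1973 − 1993.5)² / 1993.5 = 0.2108
  axial-flowered constricted-pod: (659 − 664.5)² / 664.5 = 0.0455
  terminal-flowered inflated-pod: (678 − 664.5)² / 664.5 = 0.2743
  terminal-flowered constricted-pod: (234 − 221.5)² / 221.5 = 0.7054
χ² = 0.2108 + 0.0455 + 0.2743 + 0.7054 = 1.236

1.236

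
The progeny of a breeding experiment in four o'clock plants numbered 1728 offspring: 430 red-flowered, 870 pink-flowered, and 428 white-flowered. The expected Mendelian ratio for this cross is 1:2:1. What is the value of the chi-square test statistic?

0.088

The 1:2:1 ratio has 4 parts, so with N = 1728 the expected counts are:
  red-flowered: 1728 × 1/4 = 432
  pink-flowered: 1728 × 2/4 = 864
  white-flowered: 1728 × 1/4 = 432
χ² = Σ (O − E)² / E
  red-flowered: (430 − 432)² / 432 = 0.0093
  pink-flowered: (870 − 864)² / 864 = 0.0417
  white-flowered: (428 − 432)² / 432 = 0.0370
χ² = 0.0093 + 0.0417 + 0.0370 = 0.088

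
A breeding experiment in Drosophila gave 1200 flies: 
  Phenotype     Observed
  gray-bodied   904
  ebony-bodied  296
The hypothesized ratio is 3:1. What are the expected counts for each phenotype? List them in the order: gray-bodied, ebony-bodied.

900, 300

Expected counts for N = 1200 under a 3:1 ratio (total parts = 4):
  gray-bodied: 1200 × 3/4 = 900
  ebony-bodied: 1200 × 1/4 = 300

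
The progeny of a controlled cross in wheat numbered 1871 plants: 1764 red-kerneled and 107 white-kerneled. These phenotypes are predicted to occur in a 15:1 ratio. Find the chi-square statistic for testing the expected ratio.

The 15:1 ratio has 16 parts, so with N = 1871 the expected counts are:
  red-kerneled: 1871 × 15/16 = 1754.0625
  white-kerneled: 1871 × 1/16 = 116.9375
χ² = Σ (O − E)² / E
  red-kerneled: (1764 − 1754.0625)² / 1754.0625 = 0.0563
  white-kerneled: (107 − 116.9375)² / 116.9375 = 0.8445
χ² = 0.0563 + 0.8445 = 0.9008 ≈ 0.901

0.901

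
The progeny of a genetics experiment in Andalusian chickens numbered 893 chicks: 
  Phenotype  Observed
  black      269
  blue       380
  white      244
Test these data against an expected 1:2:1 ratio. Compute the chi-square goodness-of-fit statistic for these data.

21.208

Total ratio parts = 4. Expected numbers out of 893:
  black: 893 × 1/4 = 223.25
  blue: 893 × 2/4 = 446.5
  white: 893 × 1/4 = 223.25
χ² = Σ (O − E)² / E
  black: (269 − 223.25)² / 223.25 = 9.3754
  blue: (380 − 446.5)² / 446.5 = 9.9043
  white: (244 − 223.25)² / 223.25 = 1.9286
χ² = 9.3754 + 9.9043 + 1.9286 = 21.2083 ≈ 21.208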